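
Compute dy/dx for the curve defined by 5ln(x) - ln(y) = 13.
Take d/dx of both sides. Since y is implicitly a function of x, the chain rule attaches a y' = dy/dx factor whenever we differentiate through y.

Set F(x, y) = (left side) − (right side), so the curve is F = 0. Differentiating each term of F:
  d/dx[5ln(x)] = 5/x
  d/dx[-ln(y)] = -y'/y
  d/dx[-13] = 0

Collecting, the y'-free part is the partial derivative in x and the y' coefficient is the partial derivative in y:
  ∂F/∂x = 5/x
  ∂F/∂y = -1/y

so d/dx[F(x, y(x))] = ∂F/∂x + (∂F/∂y)·y' = 0. Rearranging,
  dy/dx = -(∂F/∂x)/(∂F/∂y) = -(5/x)/(-1/y) = 5y/x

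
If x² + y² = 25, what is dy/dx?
Apply d/dx to both sides, remembering that y depends on x. Each occurrence of y therefore brings in a y' = dy/dx via the chain rule.

With F(x, y) equal to the left-hand side minus the right, differentiate F term by term:
  d/dx[x^2] = 2x
  d/dx[y^2] = 2y·y'
  d/dx[-25] = 0
Adding these up, d/dx[F] = 0 becomes
  (2x) + (2y)·y' = 0,
so isolating y',
  dy/dx = -(2x)/(2y) = -x/y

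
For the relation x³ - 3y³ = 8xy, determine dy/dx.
Apply d/dx to both sides, remembering that y depends on x. Each occurrence of y therefore brings in a y' = dy/dx via the chain rule.

With F(x, y) equal to the left-hand side minus the right, differentiate F term by term:
  d/dx[x^3] = 3x^2
  d/dx[-8xy] = -8x·y' - 8y
  d/dx[-3y^3] = -9y^2·y'
Adding these up, d/dx[F] = 0 becomes
  (3x^2 - 8y) + (-8x - 9y^2)·y' = 0,
so isolating y',
  dy/dx = -(3x^2 - 8y)/(-8x - 9y^2) = (3x^2 - 8y)/(8x + 9y^2)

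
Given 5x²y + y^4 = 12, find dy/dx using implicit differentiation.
Differentiate the relation implicitly: treat y = y(x) and apply the chain rule, so every y-derivative picks up a y' = dy/dx factor.

With everything moved to the left-hand side, differentiate term by term:
  d/dx[5x^2y] = 5x^2·y' + 10xy
  d/dx[y^4] = 4y^3·y'
  d/dx[-12] = 0

Separating the contributions that come from x directly and those that come through y:
  without y':      10xy
  multiplying y':  5x^2 + 4y^3

so (10xy) + (5x^2 + 4y^3)·y' = 0, and therefore
  dy/dx = -(10xy)/(5x^2 + 4y^3) = -10xy/(5x^2 + 4y^3)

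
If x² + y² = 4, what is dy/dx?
Take d/dx of both sides. Since y is implicitly a function of x, the chain rule attaches a y' = dy/dx factor whenever we differentiate through y.

Set F(x, y) = (left side) − (right side), so the curve is F = 0. Differentiating each term of F:
  d/dx[x^2] = 2x
  d/dx[y^2] = 2y·y'
  d/dx[-4] = 0

Collecting, the y'-free part is the partial derivative in x and the y' coefficient is the partial derivative in y:
  ∂F/∂x = 2x
  ∂F/∂y = 2y

so d/dx[F(x, y(x))] = ∂F/∂x + (∂F/∂y)·y' = 0. Rearranging,
  dy/dx = -(∂F/∂x)/(∂F/∂y) = -(2x)/(2y) = -x/y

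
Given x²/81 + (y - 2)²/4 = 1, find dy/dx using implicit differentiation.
Differentiate the relation implicitly: treat y = y(x) and apply the chain rule, so every y-derivative picks up a y' = dy/dx factor.

With everything moved to the left-hand side, differentiate term by term:
  d/dx[x^2/81] = 2x/81
  d/dx[(y - 2)^2/4] = y'(y - 2)/2
  d/dx[-1] = 0

Separating the contributions that come from x directly and those that come through y:
  without y':      2x/81
  multiplying y':  y/2 - 1

so (2x/81) + (y/2 - 1)·y' = 0, and therefore
  dy/dx = -(2x/81)/(y/2 - 1)
        = -(2x/81)/((y - 2)/2) = -4x/(81y - 162)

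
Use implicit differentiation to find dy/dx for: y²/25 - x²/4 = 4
Differentiate both sides with respect to x, treating y as y(x). By the chain rule, any term containing y contributes a factor of y' = dy/dx when we differentiate it.

Move every term to one side and write the relation as F(x, y) = 0. Term by term,
  d/dx[-x^2/4] = -x/2
  d/dx[y^2/25] = 2y·y'/25
  d/dx[-4] = 0

The pieces without y' make up ∂F/∂x and the coefficient of y' is ∂F/∂y:
  ∂F/∂x = -x/2,
  ∂F/∂y = 2y/25.

Since d/dx[F] = ∂F/∂x + (∂F/∂y)·y' = 0, solve for y':
  (∂F/∂y)·y' = -∂F/∂x
  dy/dx = -(∂F/∂x)/(∂F/∂y) = -(-x/2)/(2y/25) = 25x/(4y)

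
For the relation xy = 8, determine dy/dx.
Differentiate the relation implicitly: treat y = y(x) and apply the chain rule, so every y-derivative picks up a y' = dy/dx factor.

With everything moved to the left-hand side, differentiate term by term:
  d/dx[xy] = x·y' + y
  d/dx[-8] = 0

Separating the contributions that come from x directly and those that come through y:
  without y':      y
  multiplying y':  x

so (y) + (x)·y' = 0, and therefore
  dy/dx = -(y)/(x) = -y/x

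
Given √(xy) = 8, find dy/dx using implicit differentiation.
Differentiate the relation implicitly: treat y = y(x) and apply the chain rule, so every y-derivative picks up a y' = dy/dx factor.

With everything moved to the left-hand side, differentiate term by term:
  d/dx[√(xy)] = √(xy)(x·y'/2 + y/2)/(xy)
  d/dx[-8] = 0

Separating the contributions that come from x directly and those that come through y:
  without y':      √(xy)/(2x)
  multiplying y':  √(xy)/(2y)

so (√(xy)/(2x)) + (√(xy)/(2y))·y' = 0, and therefore
  dy/dx = -(√(xy)/(2x))/(√(xy)/(2y)) = -y/x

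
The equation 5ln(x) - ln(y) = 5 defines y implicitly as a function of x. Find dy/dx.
Take d/dx of both sides. Since y is implicitly a function of x, the chain rule attaches a y' = dy/dx factor whenever we differentiate through y.

Set F(x, y) = (left side) − (right side), so the curve is F = 0. Differentiating each term of F:
  d/dx[5ln(x)] = 5/x
  d/dx[-ln(y)] = -y'/y
  d/dx[-5] = 0

Collecting, the y'-free part is the partial derivative in x and the y' coefficient is the partial derivative in y:
  ∂F/∂x = 5/x
  ∂F/∂y = -1/y

so d/dx[F(x, y(x))] = ∂F/∂x + (∂F/∂y)·y' = 0. Rearranging,
  dy/dx = -(∂F/∂x)/(∂F/∂y) = -(5/x)/(-1/y) = 5y/x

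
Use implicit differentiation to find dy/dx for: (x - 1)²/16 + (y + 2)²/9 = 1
Apply d/dx to both sides, remembering that y depends on x. Each occurrence of y therefore brings in a y' = dy/dx via the chain rule.

With F(x, y) equal to the left-hand side minus the right, differentiate F term by term:
  d/dx[(x - 1)^2/16] = x/8 - 1/8
  d/dx[(y + 2)^2/9] = 2·y'(y + 2)/9
  d/dx[-1] = 0
Adding these up, d/dx[F] = 0 becomes
  (x/8 - 1/8) + (2y/9 + 4/9)·y' = 0,
so isolating y',
  dy/dx = -(x/8 - 1/8)/(2y/9 + 4/9)
        = -((x - 1)/8)/(2(y + 2)/9) = 9(1 - x)/(16(y + 2))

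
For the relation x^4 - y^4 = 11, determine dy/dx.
Take d/dx of both sides. Since y is implicitly a function of x, the chain rule attaches a y' = dy/dx factor whenever we differentiate through y.

Set F(x, y) = (left side) − (right side), so the curve is F = 0. Differentiating each term of F:
  d/dx[x^4] = 4x^3
  d/dx[-y^4] = -4y^3·y'
  d/dx[-11] = 0

Collecting, the y'-free part is the partial derivative in x and the y' coefficient is the partial derivative in y:
  ∂F/∂x = 4x^3
  ∂F/∂y = -4y^3

so d/dx[F(x, y(x))] = ∂F/∂x + (∂F/∂y)·y' = 0. Rearranging,
  dy/dx = -(∂F/∂x)/(∂F/∂y) = -(4x^3)/(-4y^3) = x^3/y^3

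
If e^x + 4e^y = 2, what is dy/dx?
Take d/dx of both sides. Since y is implicitly a function of x, the chain rule attaches a y' = dy/dx factor whenever we differentiate through y.

Set F(x, y) = (left side) − (right side), so the curve is F = 0. Differentiating each term of F:
  d/dx[e^(x)] = e^(x)
  d/dx[4e^(y)] = 4·y'·e^(y)
  d/dx[-2] = 0

Collecting, the y'-free part is the partial derivative in x and the y' coefficient is the partial derivative in y:
  ∂F/∂x = e^(x)
  ∂F/∂y = 4e^(y)

so d/dx[F(x, y(x))] = ∂F/∂x + (∂F/∂y)·y' = 0. Rearranging,
  dy/dx = -(∂F/∂x)/(∂F/∂y) = -(e^(x))/(4e^(y)) = -e^(x - y)/4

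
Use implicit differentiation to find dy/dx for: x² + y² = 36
Differentiate the relation implicitly: treat y = y(x) and apply the chain rule, so every y-derivative picks up a y' = dy/dx factor.

With everything moved to the left-hand side, differentiate term by term:
  d/dx[x^2] = 2x
  d/dx[y^2] = 2y·y'
  d/dx[-36] = 0

Separating the contributions that come from x directly and those that come through y:
  without y':      2x
  multiplying y':  2y

so (2x) + (2y)·y' = 0, and therefore
  dy/dx = -(2x)/(2y) = -x/y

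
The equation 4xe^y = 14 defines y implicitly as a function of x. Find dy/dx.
Take d/dx of both sides. Since y is implicitly a function of x, the chain rule attaches a y' = dy/dx factor whenever we differentiate through y.

Set F(x, y) = (left side) − (right side), so the curve is F = 0. Differentiating each term of F:
  d/dx[4x·e^(y)] = 4x·y'·e^(y) + 4e^(y)
  d/dx[-14] = 0

Collecting, the y'-free part is the partial derivative in x and the y' coefficient is the partial derivative in y:
  ∂F/∂x = 4e^(y)
  ∂F/∂y = 4x·e^(y)

so d/dx[F(x, y(x))] = ∂F/∂x + (∂F/∂y)·y' = 0. Rearranging,
  dy/dx = -(∂F/∂x)/(∂F/∂y) = -(4e^(y))/(4x·e^(y)) = -1/x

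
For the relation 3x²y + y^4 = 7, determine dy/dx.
Differentiate both sides with respect to x, treating y as y(x). By the chain rule, any term containing y contributes a factor of y' = dy/dx when we differentiate it.

Move every term to one side and write the relation as F(x, y) = 0. Term by term,
  d/dx[3x^2y] = 3x^2·y' + 6xy
  d/dx[y^4] = 4y^3·y'
  d/dx[-7] = 0

The pieces without y' make up ∂F/∂x and the coefficient of y' is ∂F/∂y:
  ∂F/∂x = 6xy,
  ∂F/∂y = 3x^2 + 4y^3.

Since d/dx[F] = ∂F/∂x + (∂F/∂y)·y' = 0, solve for y':
  (∂F/∂y)·y' = -∂F/∂x
  dy/dx = -(∂F/∂x)/(∂F/∂y) = -(6xy)/(3x^2 + 4y^3) = -6xy/(3x^2 + 4y^3)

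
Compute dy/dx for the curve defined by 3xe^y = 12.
Differentiate the relation implicitly: treat y = y(x) and apply the chain rule, so every y-derivative picks up a y' = dy/dx factor.

With everything moved to the left-hand side, differentiate term by term:
  d/dx[3x·e^(y)] = 3x·y'·e^(y) + 3e^(y)
  d/dx[-12] = 0

Separating the contributions that come from x directly and those that come through y:
  without y':      3e^(y)
  multiplying y':  3x·e^(y)

so (3e^(y)) + (3x·e^(y))·y' = 0, and therefore
  dy/dx = -(3e^(y))/(3x·e^(y)) = -1/x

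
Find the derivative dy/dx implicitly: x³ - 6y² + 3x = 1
Take d/dx of both sides. Since y is implicitly a function of x, the chain rule attaches a y' = dy/dx factor whenever we differentiate through y.

Set F(x, y) = (left side) − (right side), so the curve is F = 0. Differentiating each term of F:
  d/dx[x^3] = 3x^2
  d/dx[3x] = 3
  d/dx[-6y^2] = -12y·y'
  d/dx[-1] = 0

Collecting, the y'-free part is the partial derivative in x and the y' coefficient is the partial derivative in y:
  ∂F/∂x = 3x^2 + 3
  ∂F/∂y = -12y

so d/dx[F(x, y(x))] = ∂F/∂x + (∂F/∂y)·y' = 0. Rearranging,
  dy/dx = -(∂F/∂x)/(∂F/∂y) = -(3x^2 + 3)/(-12y) = (x^2 + 1)/(4y)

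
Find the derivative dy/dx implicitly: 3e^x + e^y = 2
Take d/dx of both sides. Since y is implicitly a function of x, the chain rule attaches a y' = dy/dx factor whenever we differentiate through y.

Set F(x, y) = (left side) − (right side), so the curve is F = 0. Differentiating each term of F:
  d/dx[3e^(x)] = 3e^(x)
  d/dx[e^(y)] = y'·e^(y)
  d/dx[-2] = 0

Collecting, the y'-free part is the partial derivative in x and the y' coefficient is the partial derivative in y:
  ∂F/∂x = 3e^(x)
  ∂F/∂y = e^(y)

so d/dx[F(x, y(x))] = ∂F/∂x + (∂F/∂y)·y' = 0. Rearranging,
  dy/dx = -(∂F/∂x)/(∂F/∂y) = -(3e^(x))/(e^(y)) = -3e^(x - y)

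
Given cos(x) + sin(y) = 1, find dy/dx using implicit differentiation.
Apply d/dx to both sides, remembering that y depends on x. Each occurrence of y therefore brings in a y' = dy/dx via the chain rule.

With F(x, y) equal to the left-hand side minus the right, differentiate F term by term:
  d/dx[sin(y)] = y'·cos(y)
  d/dx[cos(x)] = -sin(x)
  d/dx[-1] = 0
Adding these up, d/dx[F] = 0 becomes
  (-sin(x)) + (cos(y))·y' = 0,
so isolating y',
  dy/dx = -(-sin(x))/(cos(y)) = sin(x)/cos(y)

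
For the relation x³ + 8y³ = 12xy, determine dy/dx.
Take d/dx of both sides. Since y is implicitly a function of x, the chain rule attaches a y' = dy/dx factor whenever we differentiate through y.

Set F(x, y) = (left side) − (right side), so the curve is F = 0. Differentiating each term of F:
  d/dx[x^3] = 3x^2
  d/dx[-12xy] = -12x·y' - 12y
  d/dx[8y^3] = 24y^2·y'

Collecting, the y'-free part is the partial derivative in x and the y' coefficient is the partial derivative in y:
  ∂F/∂x = 3x^2 - 12y
  ∂F/∂y = -12x + 24y^2

so d/dx[F(x, y(x))] = ∂F/∂x + (∂F/∂y)·y' = 0. Rearranging,
  dy/dx = -(∂F/∂x)/(∂F/∂y) = -(3x^2 - 12y)/(-12x + 24y^2) = (x^2/4 - y)/(x - 2y^2)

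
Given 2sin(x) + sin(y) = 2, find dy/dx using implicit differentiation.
Differentiate the relation implicitly: treat y = y(x) and apply the chain rule, so every y-derivative picks up a y' = dy/dx factor.

With everything moved to the left-hand side, differentiate term by term:
  d/dx[2sin(x)] = 2cos(x)
  d/dx[sin(y)] = y'·cos(y)
  d/dx[-2] = 0

Separating the contributions that come from x directly and those that come through y:
  without y':      2cos(x)
  multiplying y':  cos(y)

so (2cos(x)) + (cos(y))·y' = 0, and therefore
  dy/dx = -(2cos(x))/(cos(y)) = -2cos(x)/cos(y)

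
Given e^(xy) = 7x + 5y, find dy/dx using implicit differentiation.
Take d/dx of both sides. Since y is implicitly a function of x, the chain rule attaches a y' = dy/dx factor whenever we differentiate through y.

Set F(x, y) = (left side) − (right side), so the curve is F = 0. Differentiating each term of F:
  d/dx[-7x] = -7
  d/dx[-5y] = -5·y'
  d/dx[e^(xy)] = (x·y' + y)·e^(xy)

Collecting, the y'-free part is the partial derivative in x and the y' coefficient is the partial derivative in y:
  ∂F/∂x = y·e^(xy) - 7
  ∂F/∂y = x·e^(xy) - 5

so d/dx[F(x, y(x))] = ∂F/∂x + (∂F/∂y)·y' = 0. Rearranging,
  dy/dx = -(∂F/∂x)/(∂F/∂y) = -(y·e^(xy) - 7)/(x·e^(xy) - 5) = (-y·e^(xy) + 7)/(x·e^(xy) - 5)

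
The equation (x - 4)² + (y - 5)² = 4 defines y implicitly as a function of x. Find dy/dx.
Differentiate both sides with respect to x, treating y as y(x). By the chain rule, any term containing y contributes a factor of y' = dy/dx when we differentiate it.

Move every term to one side and write the relation as F(x, y) = 0. Term by term,
  d/dx[(x - 4)^2] = 2x - 8
  d/dx[(y - 5)^2] = 2·y'(y - 5)
  d/dx[-4] = 0

The pieces without y' make up ∂F/∂x and the coefficient of y' is ∂F/∂y:
  ∂F/∂x = 2x - 8,
  ∂F/∂y = 2y - 10.

Since d/dx[F] = ∂F/∂x + (∂F/∂y)·y' = 0, solve for y':
  (∂F/∂y)·y' = -∂F/∂x
  dy/dx = -(∂F/∂x)/(∂F/∂y) = -(2x - 8)/(2y - 10) = (4 - x)/(y - 5)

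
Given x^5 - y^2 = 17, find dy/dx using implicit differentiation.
Apply d/dx to both sides, remembering that y depends on x. Each occurrence of y therefore brings in a y' = dy/dx via the chain rule.

With F(x, y) equal to the left-hand side minus the right, differentiate F term by term:
  d/dx[x^5] = 5x^4
  d/dx[-y^2] = -2y·y'
  d/dx[-17] = 0
Adding these up, d/dx[F] = 0 becomes
  (5x^4) + (-2y)·y' = 0,
so isolating y',
  dy/dx = -(5x^4)/(-2y) = 5x^4/(2y)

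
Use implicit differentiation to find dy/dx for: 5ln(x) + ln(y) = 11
Differentiate the relation implicitly: treat y = y(x) and apply the chain rule, so every y-derivative picks up a y' = dy/dx factor.

With everything moved to the left-hand side, differentiate term by term:
  d/dx[5ln(x)] = 5/x
  d/dx[ln(y)] = y'/y
  d/dx[-11] = 0

Separating the contributions that come from x directly and those that come through y:
  without y':      5/x
  multiplying y':  1/y

so (5/x) + (1/y)·y' = 0, and therefore
  dy/dx = -(5/x)/(1/y) = -5y/x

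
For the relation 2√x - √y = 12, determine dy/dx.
Take d/dx of both sides. Since y is implicitly a function of x, the chain rule attaches a y' = dy/dx factor whenever we differentiate through y.

Set F(x, y) = (left side) − (right side), so the curve is F = 0. Differentiating each term of F:
  d/dx[2√(x)] = 1/√(x)
  d/dx[-√(y)] = -y'/(2√(y))
  d/dx[-12] = 0

Collecting, the y'-free part is the partial derivative in x and the y' coefficient is the partial derivative in y:
  ∂F/∂x = 1/√(x)
  ∂F/∂y = -1/(2√(y))

so d/dx[F(x, y(x))] = ∂F/∂x + (∂F/∂y)·y' = 0. Rearranging,
  dy/dx = -(∂F/∂x)/(∂F/∂y) = -(1/√(x))/(-1/(2√(y))) = 2√(y)/√(x)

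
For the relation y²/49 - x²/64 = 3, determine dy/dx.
Take d/dx of both sides. Since y is implicitly a function of x, the chain rule attaches a y' = dy/dx factor whenever we differentiate through y.

Set F(x, y) = (left side) − (right side), so the curve is F = 0. Differentiating each term of F:
  d/dx[-x^2/64] = -x/32
  d/dx[y^2/49] = 2y·y'/49
  d/dx[-3] = 0

Collecting, the y'-free part is the partial derivative in x and the y' coefficient is the partial derivative in y:
  ∂F/∂x = -x/32
  ∂F/∂y = 2y/49

so d/dx[F(x, y(x))] = ∂F/∂x + (∂F/∂y)·y' = 0. Rearranging,
  dy/dx = -(∂F/∂x)/(∂F/∂y) = -(-x/32)/(2y/49) = 49x/(64y)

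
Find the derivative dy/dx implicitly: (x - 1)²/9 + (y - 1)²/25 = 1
Take d/dx of both sides. Since y is implicitly a function of x, the chain rule attaches a y' = dy/dx factor whenever we differentiate through y.

Set F(x, y) = (left side) − (right side), so the curve is F = 0. Differentiating each term of F:
  d/dx[(x - 1)^2/9] = 2x/9 - 2/9
  d/dx[(y - 1)^2/25] = 2·y'(y - 1)/25
  d/dx[-1] = 0

Collecting, the y'-free part is the partial derivative in x and the y' coefficient is the partial derivative in y:
  ∂F/∂x = 2x/9 - 2/9
  ∂F/∂y = 2y/25 - 2/25

so d/dx[F(x, y(x))] = ∂F/∂x + (∂F/∂y)·y' = 0. Rearranging,
  dy/dx = -(∂F/∂x)/(∂F/∂y) = -(2x/9 - 2/9)/(2y/25 - 2/25)
        = -(2(x - 1)/9)/(2(y - 1)/25) = 25(1 - x)/(9(y - 1))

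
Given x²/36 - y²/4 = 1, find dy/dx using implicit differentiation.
Differentiate the relation implicitly: treat y = y(x) and apply the chain rule, so every y-derivative picks up a y' = dy/dx factor.

With everything moved to the left-hand side, differentiate term by term:
  d/dx[x^2/36] = x/18
  d/dx[-y^2/4] = -y·y'/2
  d/dx[-1] = 0

Separating the contributions that come from x directly and those that come through y:
  without y':      x/18
  multiplying y':  -y/2

so (x/18) + (-y/2)·y' = 0, and therefore
  dy/dx = -(x/18)/(-y/2) = x/(9y)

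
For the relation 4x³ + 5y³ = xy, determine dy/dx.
Apply d/dx to both sides, remembering that y depends on x. Each occurrence of y therefore brings in a y' = dy/dx via the chain rule.

With F(x, y) equal to the left-hand side minus the right, differentiate F term by term:
  d/dx[4x^3] = 12x^2
  d/dx[-xy] = -x·y' - y
  d/dx[5y^3] = 15y^2·y'
Adding these up, d/dx[F] = 0 becomes
  (12x^2 - y) + (-x + 15y^2)·y' = 0,
so isolating y',
  dy/dx = -(12x^2 - y)/(-x + 15y^2) = (12x^2 - y)/(x - 15y^2)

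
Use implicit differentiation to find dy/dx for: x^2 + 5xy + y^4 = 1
Differentiate the relation implicitly: treat y = y(x) and apply the chain rule, so every y-derivative picks up a y' = dy/dx factor.

With everything moved to the left-hand side, differentiate term by term:
  d/dx[x^2] = 2x
  d/dx[5xy] = 5x·y' + 5y
  d/dx[y^4] = 4y^3·y'
  d/dx[-1] = 0

Separating the contributions that come from x directly and those that come through y:
  without y':      2x + 5y
  multiplying y':  5x + 4y^3

so (2x + 5y) + (5x + 4y^3)·y' = 0, and therefore
  dy/dx = -(2x + 5y)/(5x + 4y^3) = (-2x - 5y)/(5x + 4y^3)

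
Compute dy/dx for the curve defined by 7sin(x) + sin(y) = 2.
Differentiate the relation implicitly: treat y = y(x) and apply the chain rule, so every y-derivative picks up a y' = dy/dx factor.

With everything moved to the left-hand side, differentiate term by term:
  d/dx[7sin(x)] = 7cos(x)
  d/dx[sin(y)] = y'·cos(y)
  d/dx[-2] = 0

Separating the contributions that come from x directly and those that come through y:
  without y':      7cos(x)
  multiplying y':  cos(y)

so (7cos(x)) + (cos(y))·y' = 0, and therefore
  dy/dx = -(7cos(x))/(cos(y)) = -7cos(x)/cos(y)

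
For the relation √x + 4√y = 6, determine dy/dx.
Apply d/dx to both sides, remembering that y depends on x. Each occurrence of y therefore brings in a y' = dy/dx via the chain rule.

With F(x, y) equal to the left-hand side minus the right, differentiate F term by term:
  d/dx[√(x)] = 1/(2√(x))
  d/dx[4√(y)] = 2·y'/√(y)
  d/dx[-6] = 0
Adding these up, d/dx[F] = 0 becomes
  (1/(2√(x))) + (2/√(y))·y' = 0,
so isolating y',
  dy/dx = -(1/(2√(x)))/(2/√(y)) = -√(y)/(4√(x))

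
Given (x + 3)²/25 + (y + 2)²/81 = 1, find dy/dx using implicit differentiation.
Apply d/dx to both sides, remembering that y depends on x. Each occurrence of y therefore brings in a y' = dy/dx via the chain rule.

With F(x, y) equal to the left-hand side minus the right, differentiate F term by term:
  d/dx[(x + 3)^2/25] = 2x/25 + 6/25
  d/dx[(y + 2)^2/81] = 2·y'(y + 2)/81
  d/dx[-1] = 0
Adding these up, d/dx[F] = 0 becomes
  (2x/25 + 6/25) + (2y/81 + 4/81)·y' = 0,
so isolating y',
  dy/dx = -(2x/25 + 6/25)/(2y/81 + 4/81)
        = -(2(x + 3)/25)/(2(y + 2)/81) = 81(-x - 3)/(25(y + 2))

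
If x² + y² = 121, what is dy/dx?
Take d/dx of both sides. Since y is implicitly a function of x, the chain rule attaches a y' = dy/dx factor whenever we differentiate through y.

Set F(x, y) = (left side) − (right side), so the curve is F = 0. Differentiating each term of F:
  d/dx[x^2] = 2x
  d/dx[y^2] = 2y·y'
  d/dx[-121] = 0

Collecting, the y'-free part is the partial derivative in x and the y' coefficient is the partial derivative in y:
  ∂F/∂x = 2x
  ∂F/∂y = 2y

so d/dx[F(x, y(x))] = ∂F/∂x + (∂F/∂y)·y' = 0. Rearranging,
  dy/dx = -(∂F/∂x)/(∂F/∂y) = -(2x)/(2y) = -x/y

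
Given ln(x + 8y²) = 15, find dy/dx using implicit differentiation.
Differentiate the relation implicitly: treat y = y(x) and apply the chain rule, so every y-derivative picks up a y' = dy/dx factor.

With everything moved to the left-hand side, differentiate term by term:
  d/dx[ln(x + 8y^2)] = (16y·y' + 1)/(x + 8y^2)
  d/dx[-15] = 0

Separating the contributions that come from x directly and those that come through y:
  without y':      1/(x + 8y^2)
  multiplying y':  16y/(x + 8y^2)

so (1/(x + 8y^2)) + (16y/(x + 8y^2))·y' = 0, and therefore
  dy/dx = -(1/(x + 8y^2))/(16y/(x + 8y^2)) = -1/(16y)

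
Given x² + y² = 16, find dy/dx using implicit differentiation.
Take d/dx of both sides. Since y is implicitly a function of x, the chain rule attaches a y' = dy/dx factor whenever we differentiate through y.

Set F(x, y) = (left side) − (right side), so the curve is F = 0. Differentiating each term of F:
  d/dx[x^2] = 2x
  d/dx[y^2] = 2y·y'
  d/dx[-16] = 0

Collecting, the y'-free part is the partial derivative in x and the y' coefficient is the partial derivative in y:
  ∂F/∂x = 2x
  ∂F/∂y = 2y

so d/dx[F(x, y(x))] = ∂F/∂x + (∂F/∂y)·y' = 0. Rearranging,
  dy/dx = -(∂F/∂x)/(∂F/∂y) = -(2x)/(2y) = -x/y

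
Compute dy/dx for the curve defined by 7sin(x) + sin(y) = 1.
Take d/dx of both sides. Since y is implicitly a function of x, the chain rule attaches a y' = dy/dx factor whenever we differentiate through y.

Set F(x, y) = (left side) − (right side), so the curve is F = 0. Differentiating each term of F:
  d/dx[7sin(x)] = 7cos(x)
  d/dx[sin(y)] = y'·cos(y)
  d/dx[-1] = 0

Collecting, the y'-free part is the partial derivative in x and the y' coefficient is the partial derivative in y:
  ∂F/∂x = 7cos(x)
  ∂F/∂y = cos(y)

so d/dx[F(x, y(x))] = ∂F/∂x + (∂F/∂y)·y' = 0. Rearranging,
  dy/dx = -(∂F/∂x)/(∂F/∂y) = -(7cos(x))/(cos(y)) = -7cos(x)/cos(y)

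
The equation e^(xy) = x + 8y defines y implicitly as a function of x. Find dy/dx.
Apply d/dx to both sides, remembering that y depends on x. Each occurrence of y therefore brings in a y' = dy/dx via the chain rule.

With F(x, y) equal to the left-hand side minus the right, differentiate F term by term:
  d/dx[-x] = -1
  d/dx[-8y] = -8·y'
  d/dx[e^(xy)] = (x·y' + y)·e^(xy)
Adding these up, d/dx[F] = 0 becomes
  (y·e^(xy) - 1) + (x·e^(xy) - 8)·y' = 0,
so isolating y',
  dy/dx = -(y·e^(xy) - 1)/(x·e^(xy) - 8) = (-y·e^(xy) + 1)/(x·e^(xy) - 8)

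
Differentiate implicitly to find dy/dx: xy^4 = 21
Take d/dx of both sides. Since y is implicitly a function of x, the chain rule attaches a y' = dy/dx factor whenever we differentiate through y.

Set F(x, y) = (left side) − (right side), so the curve is F = 0. Differentiating each term of F:
  d/dx[xy^4] = 4xy^3·y' + y^4
  d/dx[-21] = 0

Collecting, the y'-free part is the partial derivative in x and the y' coefficient is the partial derivative in y:
  ∂F/∂x = y^4
  ∂F/∂y = 4xy^3

so d/dx[F(x, y(x))] = ∂F/∂x + (∂F/∂y)·y' = 0. Rearranging,
  dy/dx = -(∂F/∂x)/(∂F/∂y) = -(y^4)/(4xy^3) = -y/(4x)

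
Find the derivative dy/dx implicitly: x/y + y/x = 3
Apply d/dx to both sides, remembering that y depends on x. Each occurrence of y therefore brings in a y' = dy/dx via the chain rule.

With F(x, y) equal to the left-hand side minus the right, differentiate F term by term:
  d/dx[x/y] = -x·y'/y^2 + 1/y
  d/dx[y/x] = y'/x - y/x^2
  d/dx[-3] = 0
Adding these up, d/dx[F] = 0 becomes
  (1/y - y/x^2) + (-x/y^2 + 1/x)·y' = 0,
so isolating y',
  dy/dx = -(1/y - y/x^2)/(-x/y^2 + 1/x)
        = -((x - y)(x + y)/(x^2y))/(-(x - y)(x + y)/(xy^2)) = y/x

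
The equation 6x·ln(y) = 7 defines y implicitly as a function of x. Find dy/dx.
Apply d/dx to both sides, remembering that y depends on x. Each occurrence of y therefore brings in a y' = dy/dx via the chain rule.

With F(x, y) equal to the left-hand side minus the right, differentiate F term by term:
  d/dx[6x·ln(y)] = 6x·y'/y + 6ln(y)
  d/dx[-7] = 0
Adding these up, d/dx[F] = 0 becomes
  (6ln(y)) + (6x/y)·y' = 0,
so isolating y',
  dy/dx = -(6ln(y))/(6x/y) = -y·ln(y)/x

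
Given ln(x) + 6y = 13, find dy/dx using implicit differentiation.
Differentiate both sides with respect to x, treating y as y(x). By the chain rule, any term containing y contributes a factor of y' = dy/dx when we differentiate it.

Move every term to one side and write the relation as F(x, y) = 0. Term by term,
  d/dx[6y] = 6·y'
  d/dx[ln(x)] = 1/x
  d/dx[-13] = 0

The pieces without y' make up ∂F/∂x and the coefficient of y' is ∂F/∂y:
  ∂F/∂x = 1/x,
  ∂F/∂y = 6.

Since d/dx[F] = ∂F/∂x + (∂F/∂y)·y' = 0, solve for y':
  (∂F/∂y)·y' = -∂F/∂x
  dy/dx = -(∂F/∂x)/(∂F/∂y) = -(1/x)/(6) = -1/(6x)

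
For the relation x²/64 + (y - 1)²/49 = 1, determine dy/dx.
Differentiate the relation implicitly: treat y = y(x) and apply the chain rule, so every y-derivative picks up a y' = dy/dx factor.

With everything moved to the left-hand side, differentiate term by term:
  d/dx[x^2/64] = x/32
  d/dx[(y - 1)^2/49] = 2·y'(y - 1)/49
  d/dx[-1] = 0

Separating the contributions that come from x directly and those that come through y:
  without y':      x/32
  multiplying y':  2y/49 - 2/49

so (x/32) + (2y/49 - 2/49)·y' = 0, and therefore
  dy/dx = -(x/32)/(2y/49 - 2/49)
        = -(x/32)/(2(y - 1)/49) = -49x/(64y - 64)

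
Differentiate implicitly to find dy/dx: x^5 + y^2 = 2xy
Differentiate both sides with respect to x, treating y as y(x). By the chain rule, any term containing y contributes a factor of y' = dy/dx when we differentiate it.

Move every term to one side and write the relation as F(x, y) = 0. Term by term,
  d/dx[x^5] = 5x^4
  d/dx[-2xy] = -2x·y' - 2y
  d/dx[y^2] = 2y·y'

The pieces without y' make up ∂F/∂x and the coefficient of y' is ∂F/∂y:
  ∂F/∂x = 5x^4 - 2y,
  ∂F/∂y = -2x + 2y.

Since d/dx[F] = ∂F/∂x + (∂F/∂y)·y' = 0, solve for y':
  (∂F/∂y)·y' = -∂F/∂x
  dy/dx = -(∂F/∂x)/(∂F/∂y) = -(5x^4 - 2y)/(-2x + 2y) = (5x^4/2 - y)/(x - y)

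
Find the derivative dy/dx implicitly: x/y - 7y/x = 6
Apply d/dx to both sides, remembering that y depends on x. Each occurrence of y therefore brings in a y' = dy/dx via the chain rule.

With F(x, y) equal to the left-hand side minus the right, differentiate F term by term:
  d/dx[x/y] = -x·y'/y^2 + 1/y
  d/dx[-7y/x] = -7·y'/x + 7y/x^2
  d/dx[-6] = 0
Adding these up, d/dx[F] = 0 becomes
  (1/y + 7y/x^2) + (-x/y^2 - 7/x)·y' = 0,
so isolating y',
  dy/dx = -(1/y + 7y/x^2)/(-x/y^2 - 7/x)
        = -((x^2 + 7y^2)/(x^2y))/(-(x^2 + 7y^2)/(xy^2)) = y/x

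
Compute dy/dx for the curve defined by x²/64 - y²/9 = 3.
Differentiate the relation implicitly: treat y = y(x) and apply the chain rule, so every y-derivative picks up a y' = dy/dx factor.

With everything moved to the left-hand side, differentiate term by term:
  d/dx[x^2/64] = x/32
  d/dx[-y^2/9] = -2y·y'/9
  d/dx[-3] = 0

Separating the contributions that come from x directly and those that come through y:
  without y':      x/32
  multiplying y':  -2y/9

so (x/32) + (-2y/9)·y' = 0, and therefore
  dy/dx = -(x/32)/(-2y/9) = 9x/(64y)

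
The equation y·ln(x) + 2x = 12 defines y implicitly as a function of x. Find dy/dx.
Differentiate the relation implicitly: treat y = y(x) and apply the chain rule, so every y-derivative picks up a y' = dy/dx factor.

With everything moved to the left-hand side, differentiate term by term:
  d/dx[2x] = 2
  d/dx[y·ln(x)] = y'·ln(x) + y/x
  d/dx[-12] = 0

Separating the contributions that come from x directly and those that come through y:
  without y':      2 + y/x
  multiplying y':  ln(x)

so (2 + y/x) + (ln(x))·y' = 0, and therefore
  dy/dx = -(2 + y/x)/(ln(x))
        = -((2x + y)/x)/(ln(x)) = (-2x - y)/(x·ln(x))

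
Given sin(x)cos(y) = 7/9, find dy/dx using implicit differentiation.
Apply d/dx to both sides, remembering that y depends on x. Each occurrence of y therefore brings in a y' = dy/dx via the chain rule.

With F(x, y) equal to the left-hand side minus the right, differentiate F term by term:
  d/dx[sin(x)·cos(y)] = -y'·sin(x)·sin(y) + cos(x)·cos(y)
  d/dx[-7/9] = 0
Adding these up, d/dx[F] = 0 becomes
  (cos(x)·cos(y)) + (-sin(x)·sin(y))·y' = 0,
so isolating y',
  dy/dx = -(cos(x)·cos(y))/(-sin(x)·sin(y)) = 1/(tan(x)·tan(y))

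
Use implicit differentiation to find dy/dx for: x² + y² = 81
Take d/dx of both sides. Since y is implicitly a function of x, the chain rule attaches a y' = dy/dx factor whenever we differentiate through y.

Set F(x, y) = (left side) − (right side), so the curve is F = 0. Differentiating each term of F:
  d/dx[x^2] = 2x
  d/dx[y^2] = 2y·y'
  d/dx[-81] = 0

Collecting, the y'-free part is the partial derivative in x and the y' coefficient is the partial derivative in y:
  ∂F/∂x = 2x
  ∂F/∂y = 2y

so d/dx[F(x, y(x))] = ∂F/∂x + (∂F/∂y)·y' = 0. Rearranging,
  dy/dx = -(∂F/∂x)/(∂F/∂y) = -(2x)/(2y) = -x/y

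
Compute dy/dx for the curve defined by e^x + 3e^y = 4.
Differentiate the relation implicitly: treat y = y(x) and apply the chain rule, so every y-derivative picks up a y' = dy/dx factor.

With everything moved to the left-hand side, differentiate term by term:
  d/dx[e^(x)] = e^(x)
  d/dx[3e^(y)] = 3·y'·e^(y)
  d/dx[-4] = 0

Separating the contributions that come from x directly and those that come through y:
  without y':      e^(x)
  multiplying y':  3e^(y)

so (e^(x)) + (3e^(y))·y' = 0, and therefore
  dy/dx = -(e^(x))/(3e^(y)) = -e^(x - y)/3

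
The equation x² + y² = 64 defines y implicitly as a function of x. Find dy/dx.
Differentiate the relation implicitly: treat y = y(x) and apply the chain rule, so every y-derivative picks up a y' = dy/dx factor.

With everything moved to the left-hand side, differentiate term by term:
  d/dx[x^2] = 2x
  d/dx[y^2] = 2y·y'
  d/dx[-64] = 0

Separating the contributions that come from x directly and those that come through y:
  without y':      2x
  multiplying y':  2y

so (2x) + (2y)·y' = 0, and therefore
  dy/dx = -(2x)/(2y) = -x/y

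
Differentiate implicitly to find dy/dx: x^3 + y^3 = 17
Apply d/dx to both sides, remembering that y depends on x. Each occurrence of y therefore brings in a y' = dy/dx via the chain rule.

With F(x, y) equal to the left-hand side minus the right, differentiate F term by term:
  d/dx[x^3] = 3x^2
  d/dx[y^3] = 3y^2·y'
  d/dx[-17] = 0
Adding these up, d/dx[F] = 0 becomes
  (3x^2) + (3y^2)·y' = 0,
so isolating y',
  dy/dx = -(3x^2)/(3y^2) = -x^2/y^2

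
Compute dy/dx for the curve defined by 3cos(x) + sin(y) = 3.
Apply d/dx to both sides, remembering that y depends on x. Each occurrence of y therefore brings in a y' = dy/dx via the chain rule.

With F(x, y) equal to the left-hand side minus the right, differentiate F term by term:
  d/dx[sin(y)] = y'·cos(y)
  d/dx[3cos(x)] = -3sin(x)
  d/dx[-3] = 0
Adding these up, d/dx[F] = 0 becomes
  (-3sin(x)) + (cos(y))·y' = 0,
so isolating y',
  dy/dx = -(-3sin(x))/(cos(y)) = 3sin(x)/cos(y)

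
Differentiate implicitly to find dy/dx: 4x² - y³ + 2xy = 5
Differentiate the relation implicitly: treat y = y(x) and apply the chain rule, so every y-derivative picks up a y' = dy/dx factor.

With everything moved to the left-hand side, differentiate term by term:
  d/dx[4x^2] = 8x
  d/dx[2xy] = 2x·y' + 2y
  d/dx[-y^3] = -3y^2·y'
  d/dx[-5] = 0

Separating the contributions that come from x directly and those that come through y:
  without y':      8x + 2y
  multiplying y':  2x - 3y^2

so (8x + 2y) + (2x - 3y^2)·y' = 0, and therefore
  dy/dx = -(8x + 2y)/(2x - 3y^2) = 2(-4x - y)/(2x - 3y^2)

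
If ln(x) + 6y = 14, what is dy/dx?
Differentiate the relation implicitly: treat y = y(x) and apply the chain rule, so every y-derivative picks up a y' = dy/dx factor.

With everything moved to the left-hand side, differentiate term by term:
  d/dx[6y] = 6·y'
  d/dx[ln(x)] = 1/x
  d/dx[-14] = 0

Separating the contributions that come from x directly and those that come through y:
  without y':      1/x
  multiplying y':  6

so (1/x) + (6)·y' = 0, and therefore
  dy/dx = -(1/x)/(6) = -1/(6x)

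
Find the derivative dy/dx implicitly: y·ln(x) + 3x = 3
Take d/dx of both sides. Since y is implicitly a function of x, the chain rule attaches a y' = dy/dx factor whenever we differentiate through y.

Set F(x, y) = (left side) − (right side), so the curve is F = 0. Differentiating each term of F:
  d/dx[3x] = 3
  d/dx[y·ln(x)] = y'·ln(x) + y/x
  d/dx[-3] = 0

Collecting, the y'-free part is the partial derivative in x and the y' coefficient is the partial derivative in y:
  ∂F/∂x = 3 + y/x
  ∂F/∂y = ln(x)

so d/dx[F(x, y(x))] = ∂F/∂x + (∂F/∂y)·y' = 0. Rearranging,
  dy/dx = -(∂F/∂x)/(∂F/∂y) = -(3 + y/x)/(ln(x))
        = -((3x + y)/x)/(ln(x)) = (-3x - y)/(x·ln(x))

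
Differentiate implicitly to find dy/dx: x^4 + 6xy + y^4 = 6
Take d/dx of both sides. Since y is implicitly a function of x, the chain rule attaches a y' = dy/dx factor whenever we differentiate through y.

Set F(x, y) = (left side) − (right side), so the curve is F = 0. Differentiating each term of F:
  d/dx[x^4] = 4x^3
  d/dx[6xy] = 6x·y' + 6y
  d/dx[y^4] = 4y^3·y'
  d/dx[-6] = 0

Collecting, the y'-free part is the partial derivative in x and the y' coefficient is the partial derivative in y:
  ∂F/∂x = 4x^3 + 6y
  ∂F/∂y = 6x + 4y^3

so d/dx[F(x, y(x))] = ∂F/∂x + (∂F/∂y)·y' = 0. Rearranging,
  dy/dx = -(∂F/∂x)/(∂F/∂y) = -(4x^3 + 6y)/(6x + 4y^3) = (-2x^3 - 3y)/(3x + 2y^3)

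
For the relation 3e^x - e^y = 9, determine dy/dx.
Differentiate both sides with respect to x, treating y as y(x). By the chain rule, any term containing y contributes a factor of y' = dy/dx when we differentiate it.

Move every term to one side and write the relation as F(x, y) = 0. Term by term,
  d/dx[3e^(x)] = 3e^(x)
  d/dx[-e^(y)] = -y'·e^(y)
  d/dx[-9] = 0

The pieces without y' make up ∂F/∂x and the coefficient of y' is ∂F/∂y:
  ∂F/∂x = 3e^(x),
  ∂F/∂y = -e^(y).

Since d/dx[F] = ∂F/∂x + (∂F/∂y)·y' = 0, solve for y':
  (∂F/∂y)·y' = -∂F/∂x
  dy/dx = -(∂F/∂x)/(∂F/∂y) = -(3e^(x))/(-e^(y)) = 3e^(x - y)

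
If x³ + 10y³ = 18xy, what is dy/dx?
Differentiate the relation implicitly: treat y = y(x) and apply the chain rule, so every y-derivative picks up a y' = dy/dx factor.

With everything moved to the left-hand side, differentiate term by term:
  d/dx[x^3] = 3x^2
  d/dx[-18xy] = -18x·y' - 18y
  d/dx[10y^3] = 30y^2·y'

Separating the contributions that come from x directly and those that come through y:
  without y':      3x^2 - 18y
  multiplying y':  -18x + 30y^2

so (3x^2 - 18y) + (-18x + 30y^2)·y' = 0, and therefore
  dy/dx = -(3x^2 - 18y)/(-18x + 30y^2) = (x^2 - 6y)/(2(3x - 5y^2))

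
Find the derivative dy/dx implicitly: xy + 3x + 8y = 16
Differentiate the relation implicitly: treat y = y(x) and apply the chain rule, so every y-derivative picks up a y' = dy/dx factor.

With everything moved to the left-hand side, differentiate term by term:
  d/dx[xy] = x·y' + y
  d/dx[3x] = 3
  d/dx[8y] = 8·y'
  d/dx[-16] = 0

Separating the contributions that come from x directly and those that come through y:
  without y':      y + 3
  multiplying y':  x + 8

so (y + 3) + (x + 8)·y' = 0, and therefore
  dy/dx = -(y + 3)/(x + 8) = (-y - 3)/(x + 8)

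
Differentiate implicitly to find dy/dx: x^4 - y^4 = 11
Take d/dx of both sides. Since y is implicitly a function of x, the chain rule attaches a y' = dy/dx factor whenever we differentiate through y.

Set F(x, y) = (left side) − (right side), so the curve is F = 0. Differentiating each term of F:
  d/dx[x^4] = 4x^3
  d/dx[-y^4] = -4y^3·y'
  d/dx[-11] = 0

Collecting, the y'-free part is the partial derivative in x and the y' coefficient is the partial derivative in y:
  ∂F/∂x = 4x^3
  ∂F/∂y = -4y^3

so d/dx[F(x, y(x))] = ∂F/∂x + (∂F/∂y)·y' = 0. Rearranging,
  dy/dx = -(∂F/∂x)/(∂F/∂y) = -(4x^3)/(-4y^3) = x^3/y^3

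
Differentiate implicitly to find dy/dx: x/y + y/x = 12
Apply d/dx to both sides, remembering that y depends on x. Each occurrence of y therefore brings in a y' = dy/dx via the chain rule.

With F(x, y) equal to the left-hand side minus the right, differentiate F term by term:
  d/dx[x/y] = -x·y'/y^2 + 1/y
  d/dx[y/x] = y'/x - y/x^2
  d/dx[-12] = 0
Adding these up, d/dx[F] = 0 becomes
  (1/y - y/x^2) + (-x/y^2 + 1/x)·y' = 0,
so isolating y',
  dy/dx = -(1/y - y/x^2)/(-x/y^2 + 1/x)
        = -((x - y)(x + y)/(x^2y))/(-(x - y)(x + y)/(xy^2)) = y/x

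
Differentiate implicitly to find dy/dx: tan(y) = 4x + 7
Apply d/dx to both sides, remembering that y depends on x. Each occurrence of y therefore brings in a y' = dy/dx via the chain rule.

With F(x, y) equal to the left-hand side minus the right, differentiate F term by term:
  d/dx[-4x] = -4
  d/dx[tan(y)] = y'(tan(y)^2 + 1)
  d/dx[-7] = 0
Adding these up, d/dx[F] = 0 becomes
  (-4) + (tan(y)^2 + 1)·y' = 0,
so isolating y',
  dy/dx = -(-4)/(tan(y)^2 + 1) = 4cos(y)^2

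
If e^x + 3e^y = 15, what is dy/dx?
Take d/dx of both sides. Since y is implicitly a function of x, the chain rule attaches a y' = dy/dx factor whenever we differentiate through y.

Set F(x, y) = (left side) − (right side), so the curve is F = 0. Differentiating each term of F:
  d/dx[e^(x)] = e^(x)
  d/dx[3e^(y)] = 3·y'·e^(y)
  d/dx[-15] = 0

Collecting, the y'-free part is the partial derivative in x and the y' coefficient is the partial derivative in y:
  ∂F/∂x = e^(x)
  ∂F/∂y = 3e^(y)

so d/dx[F(x, y(x))] = ∂F/∂x + (∂F/∂y)·y' = 0. Rearranging,
  dy/dx = -(∂F/∂x)/(∂F/∂y) = -(e^(x))/(3e^(y)) = -e^(x - y)/3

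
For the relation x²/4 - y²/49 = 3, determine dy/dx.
Apply d/dx to both sides, remembering that y depends on x. Each occurrence of y therefore brings in a y' = dy/dx via the chain rule.

With F(x, y) equal to the left-hand side minus the right, differentiate F term by term:
  d/dx[x^2/4] = x/2
  d/dx[-y^2/49] = -2y·y'/49
  d/dx[-3] = 0
Adding these up, d/dx[F] = 0 becomes
  (x/2) + (-2y/49)·y' = 0,
so isolating y',
  dy/dx = -(x/2)/(-2y/49) = 49x/(4y)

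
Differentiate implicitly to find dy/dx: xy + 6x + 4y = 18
Apply d/dx to both sides, remembering that y depends on x. Each occurrence of y therefore brings in a y' = dy/dx via the chain rule.

With F(x, y) equal to the left-hand side minus the right, differentiate F term by term:
  d/dx[xy] = x·y' + y
  d/dx[6x] = 6
  d/dx[4y] = 4·y'
  d/dx[-18] = 0
Adding these up, d/dx[F] = 0 becomes
  (y + 6) + (x + 4)·y' = 0,
so isolating y',
  dy/dx = -(y + 6)/(x + 4) = (-y - 6)/(x + 4)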